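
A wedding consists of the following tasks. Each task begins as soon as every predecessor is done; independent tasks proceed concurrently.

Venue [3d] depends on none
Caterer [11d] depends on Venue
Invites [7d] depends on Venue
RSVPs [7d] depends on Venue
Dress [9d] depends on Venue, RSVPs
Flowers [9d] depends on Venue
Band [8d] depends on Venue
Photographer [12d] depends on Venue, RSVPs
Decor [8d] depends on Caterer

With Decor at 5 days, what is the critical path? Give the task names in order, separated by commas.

Venue, RSVPs, Photographer

The binding path is Venue→Caterer→Decor = 3+11+8 = 22; finish at 22 days.
Decor is on the critical path; changing it to 5 makes that path 19 days.
Now Venue→RSVPs→Photographer = 3+7+12 = 22 is longest, so the finish becomes 22 days.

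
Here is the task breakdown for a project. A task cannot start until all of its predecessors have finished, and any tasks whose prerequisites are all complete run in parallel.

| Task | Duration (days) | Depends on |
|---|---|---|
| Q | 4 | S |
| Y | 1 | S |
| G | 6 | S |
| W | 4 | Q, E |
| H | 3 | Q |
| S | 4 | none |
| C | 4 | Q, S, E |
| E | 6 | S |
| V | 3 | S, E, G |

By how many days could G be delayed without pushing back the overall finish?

S→E→C = 4+6+4 = 14 sets the makespan at 14 days.
Longest path through G: 13 days (earliest finish 10, latest finish 11).
So G can slip 11 − 10 = 1 day.

1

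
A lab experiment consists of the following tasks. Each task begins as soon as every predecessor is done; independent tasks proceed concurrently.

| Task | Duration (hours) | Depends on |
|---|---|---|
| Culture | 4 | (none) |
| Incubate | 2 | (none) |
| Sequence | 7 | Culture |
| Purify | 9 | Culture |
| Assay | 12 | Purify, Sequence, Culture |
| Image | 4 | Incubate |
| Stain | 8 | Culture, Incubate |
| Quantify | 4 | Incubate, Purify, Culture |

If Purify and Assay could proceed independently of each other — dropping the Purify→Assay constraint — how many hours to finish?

23

Before: longest chain Culture→Purify→Assay = 4+9+12 = 25, finish 25.
Without Purify→Assay, Assay's earliest start moves from 13 to 11.
After: Culture→Sequence→Assay = 4+7+12 = 23 → 23 hours.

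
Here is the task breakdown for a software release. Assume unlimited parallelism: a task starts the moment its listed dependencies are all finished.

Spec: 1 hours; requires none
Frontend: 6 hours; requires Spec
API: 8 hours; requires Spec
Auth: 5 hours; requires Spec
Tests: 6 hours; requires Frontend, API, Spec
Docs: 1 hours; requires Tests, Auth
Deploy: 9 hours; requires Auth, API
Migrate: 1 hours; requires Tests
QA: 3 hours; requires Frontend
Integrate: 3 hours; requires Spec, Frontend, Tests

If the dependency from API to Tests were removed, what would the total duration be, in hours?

With the dependency in place, Spec→API→Tests→Integrate = 1+8+6+3 = 18 sets the finish at 18 hours.
Without API→Tests, Tests's earliest start moves from 9 to 7.
The longest chain is now Spec→API→Deploy = 1+8+9 = 18, so the project takes 18 hours.

18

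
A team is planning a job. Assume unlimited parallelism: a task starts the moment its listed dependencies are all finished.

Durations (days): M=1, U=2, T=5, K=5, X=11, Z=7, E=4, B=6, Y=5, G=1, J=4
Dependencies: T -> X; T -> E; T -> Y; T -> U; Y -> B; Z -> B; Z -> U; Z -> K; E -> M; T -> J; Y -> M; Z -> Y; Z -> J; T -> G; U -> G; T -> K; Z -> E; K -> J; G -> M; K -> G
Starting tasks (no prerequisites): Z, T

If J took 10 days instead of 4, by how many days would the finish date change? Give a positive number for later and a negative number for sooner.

Actual critical path: Z→Y→B = 7+5+6 = 18 ⇒ 18 days.
The longest path through J is only 16 days, so J has float 2.
Now Z→K→J = 7+5+10 = 22 is longest, so the finish becomes 22 days.
Change in finish: 22 − 18 = +4 days.

4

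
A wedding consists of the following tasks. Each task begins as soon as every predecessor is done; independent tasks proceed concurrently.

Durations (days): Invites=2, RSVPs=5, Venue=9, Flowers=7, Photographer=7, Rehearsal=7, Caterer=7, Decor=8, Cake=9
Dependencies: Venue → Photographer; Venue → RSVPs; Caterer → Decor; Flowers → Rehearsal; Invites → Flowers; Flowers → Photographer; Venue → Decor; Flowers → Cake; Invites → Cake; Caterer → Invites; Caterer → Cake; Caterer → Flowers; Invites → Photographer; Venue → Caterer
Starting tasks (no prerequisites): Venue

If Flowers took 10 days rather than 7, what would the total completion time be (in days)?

As given, the longest chain is Venue→Caterer→Invites→Flowers→Cake = 9+7+2+7+9 = 34, so the finish is 34 days.
Since Flowers is critical, the +3 change carries straight to that chain (now 37 days).
The critical path is still Venue→Caterer→Invites→Flowers→Cake; finish is now 37 days.

37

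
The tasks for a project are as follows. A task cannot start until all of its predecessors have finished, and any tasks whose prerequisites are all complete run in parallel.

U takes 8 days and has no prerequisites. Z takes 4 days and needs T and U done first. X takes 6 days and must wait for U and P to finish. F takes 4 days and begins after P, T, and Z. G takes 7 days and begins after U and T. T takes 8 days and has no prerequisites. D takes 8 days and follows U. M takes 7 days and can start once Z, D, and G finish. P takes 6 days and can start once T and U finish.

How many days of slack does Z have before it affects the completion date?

U→D→M = 8+8+7 = 23 sets the makespan at 23 days.
Longest path through Z: 19 days (earliest finish 12, latest finish 16).
Slack of Z = 12 − 8 = 4 days.

4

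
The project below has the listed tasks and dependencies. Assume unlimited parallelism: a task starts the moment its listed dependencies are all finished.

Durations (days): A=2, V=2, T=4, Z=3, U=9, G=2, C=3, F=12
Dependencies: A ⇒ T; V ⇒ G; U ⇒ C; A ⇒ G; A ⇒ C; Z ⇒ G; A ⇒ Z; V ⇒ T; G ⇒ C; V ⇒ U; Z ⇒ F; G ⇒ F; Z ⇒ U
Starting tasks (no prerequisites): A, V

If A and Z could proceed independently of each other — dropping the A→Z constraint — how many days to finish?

17

Before: longest chain A→Z→G→F = 2+3+2+12 = 19, finish 19.
Without A→Z, Z's earliest start moves from 2 to 0.
After: Z→G→F = 3+2+12 = 17 → 17 days.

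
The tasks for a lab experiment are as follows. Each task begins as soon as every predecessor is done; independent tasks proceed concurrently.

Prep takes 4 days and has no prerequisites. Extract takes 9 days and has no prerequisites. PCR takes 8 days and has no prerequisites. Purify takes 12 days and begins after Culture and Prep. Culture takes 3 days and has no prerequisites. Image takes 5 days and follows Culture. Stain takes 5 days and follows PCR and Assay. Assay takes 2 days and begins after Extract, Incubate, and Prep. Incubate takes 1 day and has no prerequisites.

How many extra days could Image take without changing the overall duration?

The longest chain is Prep→Purify = 4+12 = 16; overall finish 16 days.
Image finishes as early as 8 and must finish by 16.
So Image can slip 16 − 8 = 8 days.

8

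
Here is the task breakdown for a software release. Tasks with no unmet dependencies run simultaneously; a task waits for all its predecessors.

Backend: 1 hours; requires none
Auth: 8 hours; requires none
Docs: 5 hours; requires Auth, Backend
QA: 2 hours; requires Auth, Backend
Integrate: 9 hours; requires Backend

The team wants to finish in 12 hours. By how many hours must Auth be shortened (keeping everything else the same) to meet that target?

1

Current finish: 13 hours; target: 12.
Auth is on every critical path, so each hour cut from Auth cuts the finish by one (this holds down to a finish of 10).
Need 13 − 12 = 1 hour off Auth → Auth becomes 7 hours, finish becomes 12.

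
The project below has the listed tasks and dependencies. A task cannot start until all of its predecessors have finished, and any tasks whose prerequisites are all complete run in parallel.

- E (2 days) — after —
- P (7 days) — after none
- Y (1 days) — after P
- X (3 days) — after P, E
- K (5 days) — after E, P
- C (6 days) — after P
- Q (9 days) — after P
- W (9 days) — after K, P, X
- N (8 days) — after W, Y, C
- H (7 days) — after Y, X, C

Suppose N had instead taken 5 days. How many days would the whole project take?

26

As given, the longest chain is P→K→W→N = 7+5+9+8 = 29, so the finish is 29 days.
N lies on that path, so at 5 days the path becomes 26 days.
That remains the longest chain; total 26 days.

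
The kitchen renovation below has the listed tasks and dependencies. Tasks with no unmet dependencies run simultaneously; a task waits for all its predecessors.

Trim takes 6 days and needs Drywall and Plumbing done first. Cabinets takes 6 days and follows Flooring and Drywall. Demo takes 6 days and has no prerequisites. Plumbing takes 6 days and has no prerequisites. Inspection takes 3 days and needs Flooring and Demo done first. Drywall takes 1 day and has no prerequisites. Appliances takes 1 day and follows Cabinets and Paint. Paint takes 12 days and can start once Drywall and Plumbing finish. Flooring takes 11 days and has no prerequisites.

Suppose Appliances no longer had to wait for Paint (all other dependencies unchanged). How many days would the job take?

Before: longest chain Plumbing→Paint→Appliances = 6+12+1 = 19, finish 19.
Without Paint→Appliances, Appliances's earliest start moves from 18 to 17.
After: Plumbing→Paint = 6+12 = 18 → 18 days.

18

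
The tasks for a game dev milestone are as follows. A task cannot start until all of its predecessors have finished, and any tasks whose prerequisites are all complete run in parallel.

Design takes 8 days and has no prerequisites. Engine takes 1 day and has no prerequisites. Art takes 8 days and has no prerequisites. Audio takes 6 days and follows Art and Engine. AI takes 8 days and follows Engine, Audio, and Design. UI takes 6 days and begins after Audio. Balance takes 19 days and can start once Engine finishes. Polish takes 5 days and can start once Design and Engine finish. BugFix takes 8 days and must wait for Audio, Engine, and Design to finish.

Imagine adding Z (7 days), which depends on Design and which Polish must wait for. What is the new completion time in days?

22

Originally the job takes 22 days.
With Z inserted, Polish now waits for max(Design, Engine, Z).
New critical path: Art→Audio→AI = 8+6+8 = 22 ⇒ 22 days.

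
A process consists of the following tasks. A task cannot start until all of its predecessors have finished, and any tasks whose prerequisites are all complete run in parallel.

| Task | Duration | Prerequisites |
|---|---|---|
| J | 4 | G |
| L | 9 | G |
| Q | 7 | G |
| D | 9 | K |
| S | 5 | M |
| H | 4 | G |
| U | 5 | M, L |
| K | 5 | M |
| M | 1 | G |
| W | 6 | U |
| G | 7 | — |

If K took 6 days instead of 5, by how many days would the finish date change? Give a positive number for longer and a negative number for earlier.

0

The binding path is G→L→U→W = 7+9+5+6 = 27; finish at 27 days.
The longest path through K is only 22 days, so K has float 5.
That remains the longest chain; total 27 days.
Change in finish: 27 − 27 = +0 days.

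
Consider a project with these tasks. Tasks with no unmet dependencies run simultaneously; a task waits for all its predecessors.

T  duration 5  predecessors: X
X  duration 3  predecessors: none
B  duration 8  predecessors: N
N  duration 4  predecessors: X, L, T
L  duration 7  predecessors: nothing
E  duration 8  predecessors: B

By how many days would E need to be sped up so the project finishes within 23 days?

Current finish: 28 days; target: 23.
E is on every critical path, so each day cut from E cuts the finish by one (this holds down to a finish of 21).
Need 28 − 23 = 5 days off E → E becomes 3 days, finish becomes 23.

5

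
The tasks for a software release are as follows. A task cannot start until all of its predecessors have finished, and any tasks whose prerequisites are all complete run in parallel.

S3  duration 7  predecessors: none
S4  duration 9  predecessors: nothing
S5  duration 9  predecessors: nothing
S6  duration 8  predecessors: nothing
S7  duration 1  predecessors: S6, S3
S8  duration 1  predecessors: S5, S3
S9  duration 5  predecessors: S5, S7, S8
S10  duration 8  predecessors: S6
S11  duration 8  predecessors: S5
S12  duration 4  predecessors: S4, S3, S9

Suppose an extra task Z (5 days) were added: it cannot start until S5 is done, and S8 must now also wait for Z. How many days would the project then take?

Originally the project takes 19 days.
With Z inserted, S8 now waits for max(S5, S3, Z).
New critical path: S5→Z→S8→S9→S12 = 9+5+1+5+4 = 24 ⇒ 24 days.

24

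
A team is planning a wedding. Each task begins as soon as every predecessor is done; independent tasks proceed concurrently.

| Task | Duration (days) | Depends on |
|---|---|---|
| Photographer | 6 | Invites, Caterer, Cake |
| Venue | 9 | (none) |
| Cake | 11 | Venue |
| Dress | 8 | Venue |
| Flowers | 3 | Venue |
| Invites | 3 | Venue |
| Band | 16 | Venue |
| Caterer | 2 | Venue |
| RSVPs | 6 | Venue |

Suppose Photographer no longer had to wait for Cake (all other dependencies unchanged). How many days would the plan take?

25

Before: longest chain Venue→Cake→Photographer = 9+11+6 = 26, finish 26.
Without Cake→Photographer, Photographer's earliest start moves from 20 to 12.
After: Venue→Band = 9+16 = 25 → 25 days.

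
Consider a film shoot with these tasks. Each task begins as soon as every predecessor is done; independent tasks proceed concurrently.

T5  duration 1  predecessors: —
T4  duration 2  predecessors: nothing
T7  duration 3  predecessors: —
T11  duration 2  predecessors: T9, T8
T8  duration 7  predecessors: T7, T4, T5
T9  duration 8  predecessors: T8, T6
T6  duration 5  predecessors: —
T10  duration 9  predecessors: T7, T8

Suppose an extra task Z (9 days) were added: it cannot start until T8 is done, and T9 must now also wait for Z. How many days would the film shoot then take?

Originally the film shoot takes 20 days.
With Z inserted, T9 now waits for max(T8, T6, Z).
New critical path: T7→T8→Z→T9→T11 = 3+7+9+8+2 = 29 ⇒ 29 days.

29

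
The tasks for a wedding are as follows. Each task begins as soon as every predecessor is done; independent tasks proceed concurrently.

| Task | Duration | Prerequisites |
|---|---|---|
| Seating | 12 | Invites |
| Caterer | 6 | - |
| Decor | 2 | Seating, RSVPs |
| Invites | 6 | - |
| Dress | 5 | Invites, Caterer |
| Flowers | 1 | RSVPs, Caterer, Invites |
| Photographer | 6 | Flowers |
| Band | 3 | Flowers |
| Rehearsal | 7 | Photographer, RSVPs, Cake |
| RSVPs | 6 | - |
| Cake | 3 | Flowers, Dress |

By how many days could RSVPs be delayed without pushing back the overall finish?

1

Caterer→Dress→Cake→Rehearsal = 6+5+3+7 = 21 sets the makespan at 21 days.
The longest chain containing RSVPs totals 20 days.
Float = 21 − 20 = 1.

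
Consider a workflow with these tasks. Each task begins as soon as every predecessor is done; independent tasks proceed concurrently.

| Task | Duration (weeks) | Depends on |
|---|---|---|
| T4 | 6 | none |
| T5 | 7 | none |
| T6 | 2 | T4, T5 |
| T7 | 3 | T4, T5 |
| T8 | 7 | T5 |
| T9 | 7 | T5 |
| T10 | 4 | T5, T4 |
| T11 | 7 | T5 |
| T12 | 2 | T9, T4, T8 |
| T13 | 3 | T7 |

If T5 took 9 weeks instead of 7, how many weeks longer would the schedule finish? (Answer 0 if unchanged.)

The binding path is T5→T8→T12 = 7+7+2 = 16; finish at 16 weeks.
Since T5 is critical, the +2 change carries straight to that chain (now 18 weeks).
No other chain overtakes it, so the finish is 18 weeks.
Change in finish: 18 − 16 = +2 weeks.

2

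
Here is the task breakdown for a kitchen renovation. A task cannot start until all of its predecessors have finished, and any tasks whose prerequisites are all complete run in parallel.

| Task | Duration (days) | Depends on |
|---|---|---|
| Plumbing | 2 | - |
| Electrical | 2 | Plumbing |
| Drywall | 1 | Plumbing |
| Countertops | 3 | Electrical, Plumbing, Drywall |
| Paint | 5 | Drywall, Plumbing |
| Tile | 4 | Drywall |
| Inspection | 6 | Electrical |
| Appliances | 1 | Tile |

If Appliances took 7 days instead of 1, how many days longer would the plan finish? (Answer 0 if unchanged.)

4

Baseline: Plumbing→Electrical→Inspection = 2+2+6 = 10 → 10 days.
Appliances is off the critical path — its longest chain is 8 days, giving 2 of slack.
New critical path: Plumbing→Drywall→Tile→Appliances = 2+1+4+7 = 14 ⇒ 14 days.
Change in finish: 14 − 10 = +4 days.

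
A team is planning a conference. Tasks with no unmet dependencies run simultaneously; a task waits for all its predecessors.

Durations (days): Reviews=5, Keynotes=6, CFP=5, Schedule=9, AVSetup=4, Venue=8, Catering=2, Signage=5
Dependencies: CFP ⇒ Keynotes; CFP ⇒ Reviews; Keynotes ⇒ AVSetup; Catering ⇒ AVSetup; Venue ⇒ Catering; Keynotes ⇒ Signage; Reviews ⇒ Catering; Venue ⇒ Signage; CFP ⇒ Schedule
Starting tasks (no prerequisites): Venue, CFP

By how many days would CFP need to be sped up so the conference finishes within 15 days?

Current finish: 16 days; target: 15.
CFP is on every critical path, so each day cut from CFP cuts the finish by one (this holds down to a finish of 14).
Need 16 − 15 = 1 day off CFP → CFP becomes 4 days, finish becomes 15.

1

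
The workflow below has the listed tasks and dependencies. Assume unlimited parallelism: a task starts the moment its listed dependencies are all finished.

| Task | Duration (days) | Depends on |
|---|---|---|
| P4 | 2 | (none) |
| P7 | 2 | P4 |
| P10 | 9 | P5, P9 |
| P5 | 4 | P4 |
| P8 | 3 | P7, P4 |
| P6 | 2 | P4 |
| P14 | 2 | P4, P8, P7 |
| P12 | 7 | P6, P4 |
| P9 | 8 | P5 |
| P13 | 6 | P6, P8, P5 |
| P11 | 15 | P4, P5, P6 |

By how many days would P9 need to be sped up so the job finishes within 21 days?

Current finish: 23 days; target: 21.
P9 is on every critical path, so each day cut from P9 cuts the finish by one (this holds down to a finish of 21).
Need 23 − 21 = 2 days off P9 → P9 becomes 6 days, finish becomes 21.

2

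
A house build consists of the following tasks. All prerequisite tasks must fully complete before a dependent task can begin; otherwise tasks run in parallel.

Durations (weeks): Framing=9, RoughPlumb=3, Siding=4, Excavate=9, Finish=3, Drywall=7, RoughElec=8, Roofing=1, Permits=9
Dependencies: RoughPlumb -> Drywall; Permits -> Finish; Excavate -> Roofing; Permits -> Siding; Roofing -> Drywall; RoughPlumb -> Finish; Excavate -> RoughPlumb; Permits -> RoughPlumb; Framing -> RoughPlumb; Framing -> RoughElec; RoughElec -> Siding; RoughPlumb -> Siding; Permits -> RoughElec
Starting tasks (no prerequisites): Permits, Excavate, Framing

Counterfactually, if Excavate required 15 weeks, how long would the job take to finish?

As given, the longest chain is Permits→RoughElec→Siding = 9+8+4 = 21, so the finish is 21 weeks.
The longest path through Excavate is only 19 weeks, so Excavate has float 2.
Now Excavate→RoughPlumb→Drywall = 15+3+7 = 25 is longest, so the finish becomes 25 weeks.

25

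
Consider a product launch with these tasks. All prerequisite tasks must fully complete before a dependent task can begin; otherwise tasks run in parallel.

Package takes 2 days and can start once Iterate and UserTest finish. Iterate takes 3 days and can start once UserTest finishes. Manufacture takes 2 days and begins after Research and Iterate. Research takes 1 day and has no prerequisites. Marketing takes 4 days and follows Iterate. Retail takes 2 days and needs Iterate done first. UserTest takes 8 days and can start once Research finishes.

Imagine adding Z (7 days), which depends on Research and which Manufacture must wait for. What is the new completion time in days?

Originally the product launch takes 16 days.
With Z inserted, Manufacture now waits for max(Research, Iterate, Z).
New critical path: Research→UserTest→Iterate→Marketing = 1+8+3+4 = 16 ⇒ 16 days.

16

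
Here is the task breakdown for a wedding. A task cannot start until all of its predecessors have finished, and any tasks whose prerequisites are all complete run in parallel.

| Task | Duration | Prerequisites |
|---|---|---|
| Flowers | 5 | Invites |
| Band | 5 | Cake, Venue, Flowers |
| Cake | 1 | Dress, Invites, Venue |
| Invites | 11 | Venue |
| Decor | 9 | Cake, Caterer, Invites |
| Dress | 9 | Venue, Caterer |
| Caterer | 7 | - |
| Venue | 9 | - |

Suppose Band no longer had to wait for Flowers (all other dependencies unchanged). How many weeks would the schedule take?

Original critical path: Venue→Invites→Flowers→Band = 9+11+5+5 = 30 ⇒ 30 weeks.
Without Flowers→Band, Band's earliest start moves from 25 to 21.
After: Venue→Invites→Cake→Decor = 9+11+1+9 = 30 → 30 weeks.

30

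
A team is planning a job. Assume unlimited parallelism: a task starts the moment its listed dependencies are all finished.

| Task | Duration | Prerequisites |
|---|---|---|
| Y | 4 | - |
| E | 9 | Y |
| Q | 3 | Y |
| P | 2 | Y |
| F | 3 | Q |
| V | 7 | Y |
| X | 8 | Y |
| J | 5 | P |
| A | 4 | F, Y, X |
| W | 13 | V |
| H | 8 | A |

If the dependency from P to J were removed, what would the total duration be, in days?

24

Before: longest chain Y→V→W = 4+7+13 = 24, finish 24.
Without P→J, J's earliest start moves from 6 to 0.
The longest chain is now Y→V→W = 4+7+13 = 24, so the plan takes 24 days.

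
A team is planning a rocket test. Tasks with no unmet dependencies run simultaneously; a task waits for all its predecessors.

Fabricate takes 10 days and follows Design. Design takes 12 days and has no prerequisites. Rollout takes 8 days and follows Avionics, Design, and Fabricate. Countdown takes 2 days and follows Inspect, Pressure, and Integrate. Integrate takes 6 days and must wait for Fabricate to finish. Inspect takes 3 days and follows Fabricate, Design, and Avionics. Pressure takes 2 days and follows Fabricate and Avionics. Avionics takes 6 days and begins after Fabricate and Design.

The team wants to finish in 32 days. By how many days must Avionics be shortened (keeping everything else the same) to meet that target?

Current finish: 36 days; target: 32.
Avionics is on every critical path, so each day cut from Avionics cuts the finish by one (this holds down to a finish of 31).
Need 36 − 32 = 4 days off Avionics → Avionics becomes 2 days, finish becomes 32.

4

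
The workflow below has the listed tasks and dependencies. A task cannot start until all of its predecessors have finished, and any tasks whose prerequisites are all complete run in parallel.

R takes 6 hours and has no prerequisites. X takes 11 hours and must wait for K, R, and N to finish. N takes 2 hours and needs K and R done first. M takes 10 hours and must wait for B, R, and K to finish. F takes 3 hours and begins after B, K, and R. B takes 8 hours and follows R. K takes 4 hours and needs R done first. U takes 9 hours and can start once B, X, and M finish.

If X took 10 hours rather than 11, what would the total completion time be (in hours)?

33

The binding path is R→B→M→U = 6+8+10+9 = 33; finish at 33 hours.
The longest path through X is only 32 hours, so X has float 1.
No other chain overtakes it, so the finish is 33 hours.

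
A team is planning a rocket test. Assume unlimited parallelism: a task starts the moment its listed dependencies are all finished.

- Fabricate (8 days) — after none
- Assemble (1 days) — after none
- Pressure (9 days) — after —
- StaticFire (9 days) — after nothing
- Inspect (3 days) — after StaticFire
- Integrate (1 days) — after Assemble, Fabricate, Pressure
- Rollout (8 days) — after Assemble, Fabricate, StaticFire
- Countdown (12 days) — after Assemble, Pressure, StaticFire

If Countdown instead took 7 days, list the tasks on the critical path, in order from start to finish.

The binding path is Pressure→Countdown = 9+12 = 21; finish at 21 days.
Since Countdown is critical, the -5 change carries straight to that chain (now 16 days).
Now StaticFire→Rollout = 9+8 = 17 is longest, so the finish becomes 17 days.

StaticFire, Rollout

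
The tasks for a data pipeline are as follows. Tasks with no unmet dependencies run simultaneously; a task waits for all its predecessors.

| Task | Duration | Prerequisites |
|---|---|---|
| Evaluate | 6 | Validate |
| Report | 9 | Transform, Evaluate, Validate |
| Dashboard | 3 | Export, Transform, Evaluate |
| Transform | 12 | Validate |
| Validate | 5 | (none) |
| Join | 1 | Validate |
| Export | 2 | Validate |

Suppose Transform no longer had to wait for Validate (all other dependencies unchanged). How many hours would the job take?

Original critical path: Validate→Transform→Report = 5+12+9 = 26 ⇒ 26 hours.
Without Validate→Transform, Transform's earliest start moves from 5 to 0.
After: Transform→Report = 12+9 = 21 → 21 hours.

21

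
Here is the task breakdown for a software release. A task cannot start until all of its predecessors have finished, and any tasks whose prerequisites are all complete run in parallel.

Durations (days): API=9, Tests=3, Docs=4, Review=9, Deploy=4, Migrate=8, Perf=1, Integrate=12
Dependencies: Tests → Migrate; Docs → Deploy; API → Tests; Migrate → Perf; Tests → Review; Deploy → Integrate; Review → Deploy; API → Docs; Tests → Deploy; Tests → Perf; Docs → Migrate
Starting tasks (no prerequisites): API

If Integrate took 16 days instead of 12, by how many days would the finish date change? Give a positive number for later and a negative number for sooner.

The binding path is API→Tests→Review→Deploy→Integrate = 9+3+9+4+12 = 37; finish at 37 days.
Integrate lies on that path, so at 16 days the path becomes 41 days.
That remains the longest chain; total 41 days.
Change in finish: 41 − 37 = +4 days.

4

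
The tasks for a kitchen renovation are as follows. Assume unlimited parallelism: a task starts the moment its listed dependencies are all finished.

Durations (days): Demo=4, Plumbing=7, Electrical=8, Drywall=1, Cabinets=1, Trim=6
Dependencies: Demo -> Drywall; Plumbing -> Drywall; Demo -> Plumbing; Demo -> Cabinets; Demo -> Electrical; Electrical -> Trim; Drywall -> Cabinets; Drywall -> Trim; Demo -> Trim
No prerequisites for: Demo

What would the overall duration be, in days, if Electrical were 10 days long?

Critical path before the change: Demo→Electrical→Trim = 4+8+6 = 18 giving 18 days.
Electrical lies on that path, so at 10 days the path becomes 20 days.
That remains the longest chain; total 20 days.

20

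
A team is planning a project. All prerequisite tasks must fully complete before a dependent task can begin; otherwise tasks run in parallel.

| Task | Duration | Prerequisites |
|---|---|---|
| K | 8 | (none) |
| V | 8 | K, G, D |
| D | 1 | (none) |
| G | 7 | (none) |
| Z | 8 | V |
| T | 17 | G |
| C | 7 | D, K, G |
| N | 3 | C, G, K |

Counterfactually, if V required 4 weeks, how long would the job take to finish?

24

The binding path is K→V→Z = 8+8+8 = 24; finish at 24 weeks.
V is on the critical path; changing it to 4 makes that path 20 weeks.
New critical path: G→T = 7+17 = 24 ⇒ 24 weeks.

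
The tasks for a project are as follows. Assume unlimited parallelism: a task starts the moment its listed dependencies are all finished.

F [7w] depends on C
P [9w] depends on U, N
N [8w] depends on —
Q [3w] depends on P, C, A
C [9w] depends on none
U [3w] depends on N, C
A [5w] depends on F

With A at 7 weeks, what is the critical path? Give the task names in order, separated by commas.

As given, the longest chain is C→F→A→Q = 9+7+5+3 = 24, so the finish is 24 weeks.
Since A is critical, the +2 change carries straight to that chain (now 26 weeks).
The critical path is still C→F→A→Q; finish is now 26 weeks.

C, F, A, Q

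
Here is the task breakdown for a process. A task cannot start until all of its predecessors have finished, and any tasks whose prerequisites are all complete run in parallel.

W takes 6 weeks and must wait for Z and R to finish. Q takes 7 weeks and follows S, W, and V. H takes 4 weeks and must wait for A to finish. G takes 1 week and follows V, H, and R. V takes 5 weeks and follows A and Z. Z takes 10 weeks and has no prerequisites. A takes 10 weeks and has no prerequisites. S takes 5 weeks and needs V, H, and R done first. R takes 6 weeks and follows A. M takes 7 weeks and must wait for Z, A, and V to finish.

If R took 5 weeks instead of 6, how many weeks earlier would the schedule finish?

1

As given, the longest chain is A→R→W→Q = 10+6+6+7 = 29, so the finish is 29 weeks.
Since R is critical, the -1 change carries straight to that chain (now 28 weeks).
The critical path is still A→R→W→Q; finish is now 28 weeks.
Change in finish: 28 − 29 = -1 weeks.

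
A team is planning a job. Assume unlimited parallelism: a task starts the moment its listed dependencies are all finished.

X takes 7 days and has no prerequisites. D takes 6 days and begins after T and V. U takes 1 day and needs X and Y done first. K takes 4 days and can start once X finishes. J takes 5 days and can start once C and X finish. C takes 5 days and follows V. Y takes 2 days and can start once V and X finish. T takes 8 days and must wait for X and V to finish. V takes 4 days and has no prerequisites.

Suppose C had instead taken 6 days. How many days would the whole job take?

21

Baseline: X→T→D = 7+8+6 = 21 → 21 days.
The longest path through C is only 14 days, so C has float 7.
That remains the longest chain; total 21 days.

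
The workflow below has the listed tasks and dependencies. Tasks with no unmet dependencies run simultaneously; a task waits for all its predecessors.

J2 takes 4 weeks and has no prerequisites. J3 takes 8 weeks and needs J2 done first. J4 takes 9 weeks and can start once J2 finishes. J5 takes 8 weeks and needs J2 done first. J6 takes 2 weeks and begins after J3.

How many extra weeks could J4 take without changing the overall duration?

1

J2→J3→J6 = 4+8+2 = 14 sets the makespan at 14 weeks.
J4 finishes as early as 13 and must finish by 14.
So J4 can slip 14 − 13 = 1 week.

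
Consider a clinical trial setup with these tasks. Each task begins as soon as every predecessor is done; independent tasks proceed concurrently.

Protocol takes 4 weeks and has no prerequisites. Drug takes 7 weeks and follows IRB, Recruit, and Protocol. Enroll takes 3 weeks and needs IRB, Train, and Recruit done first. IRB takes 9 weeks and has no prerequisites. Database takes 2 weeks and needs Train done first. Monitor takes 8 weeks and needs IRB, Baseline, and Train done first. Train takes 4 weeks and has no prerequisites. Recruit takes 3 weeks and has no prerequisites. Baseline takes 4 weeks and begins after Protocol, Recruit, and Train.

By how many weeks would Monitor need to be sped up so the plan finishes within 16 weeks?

1

Current finish: 17 weeks; target: 16.
Monitor is on every critical path, so each week cut from Monitor cuts the finish by one (this holds down to a finish of 16).
Need 17 − 16 = 1 week off Monitor → Monitor becomes 7 weeks, finish becomes 16.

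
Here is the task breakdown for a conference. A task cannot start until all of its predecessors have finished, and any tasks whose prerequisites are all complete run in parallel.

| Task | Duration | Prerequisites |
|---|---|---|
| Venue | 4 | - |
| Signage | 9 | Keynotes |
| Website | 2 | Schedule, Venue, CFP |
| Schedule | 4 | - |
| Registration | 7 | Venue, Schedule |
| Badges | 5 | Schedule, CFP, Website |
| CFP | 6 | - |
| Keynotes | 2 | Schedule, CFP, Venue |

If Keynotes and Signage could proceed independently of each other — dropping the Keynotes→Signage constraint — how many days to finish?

With the dependency in place, CFP→Keynotes→Signage = 6+2+9 = 17 sets the finish at 17 days.
Without Keynotes→Signage, Signage's earliest start moves from 8 to 0.
The longest chain is now CFP→Website→Badges = 6+2+5 = 13, so the project takes 13 days.

13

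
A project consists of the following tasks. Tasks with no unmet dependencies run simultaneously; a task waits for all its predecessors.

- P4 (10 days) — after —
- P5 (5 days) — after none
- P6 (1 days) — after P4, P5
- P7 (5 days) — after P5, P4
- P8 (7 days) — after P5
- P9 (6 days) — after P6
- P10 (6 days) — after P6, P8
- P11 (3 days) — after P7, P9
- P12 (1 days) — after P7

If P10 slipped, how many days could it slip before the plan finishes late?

2

The longest chain is P4→P6→P9→P11 = 10+1+6+3 = 20; overall finish 20 days.
The longest chain containing P10 totals 18 days.
Slack of P10 = 14 − 12 = 2 days.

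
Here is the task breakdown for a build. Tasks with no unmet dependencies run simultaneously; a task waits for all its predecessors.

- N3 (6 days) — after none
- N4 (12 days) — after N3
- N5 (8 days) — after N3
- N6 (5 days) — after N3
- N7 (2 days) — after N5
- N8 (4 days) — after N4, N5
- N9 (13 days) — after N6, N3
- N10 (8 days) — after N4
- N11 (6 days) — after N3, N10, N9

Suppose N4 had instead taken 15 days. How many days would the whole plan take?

Actual critical path: N3→N4→N10→N11 = 6+12+8+6 = 32 ⇒ 32 days.
Since N4 is critical, the +3 change carries straight to that chain (now 35 days).
That remains the longest chain; total 35 days.

35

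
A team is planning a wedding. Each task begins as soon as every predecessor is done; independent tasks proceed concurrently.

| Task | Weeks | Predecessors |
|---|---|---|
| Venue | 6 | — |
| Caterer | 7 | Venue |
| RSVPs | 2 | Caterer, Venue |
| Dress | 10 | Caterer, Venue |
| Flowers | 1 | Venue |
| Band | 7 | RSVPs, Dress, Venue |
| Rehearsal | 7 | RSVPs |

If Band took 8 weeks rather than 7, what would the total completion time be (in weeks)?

As given, the longest chain is Venue→Caterer→Dress→Band = 6+7+10+7 = 30, so the finish is 30 weeks.
Since Band is critical, the +1 change carries straight to that chain (now 31 weeks).
No other chain overtakes it, so the finish is 31 weeks.

31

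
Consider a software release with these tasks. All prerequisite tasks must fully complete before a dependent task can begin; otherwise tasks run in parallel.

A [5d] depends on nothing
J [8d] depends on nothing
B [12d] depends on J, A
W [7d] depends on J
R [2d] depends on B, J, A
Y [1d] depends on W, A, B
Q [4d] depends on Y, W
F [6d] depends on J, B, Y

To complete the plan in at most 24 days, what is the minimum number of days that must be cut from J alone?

3

Current finish: 27 days; target: 24.
J is on every critical path, so each day cut from J cuts the finish by one (this holds down to a finish of 24).
Need 27 − 24 = 3 days off J → J becomes 5 days, finish becomes 24.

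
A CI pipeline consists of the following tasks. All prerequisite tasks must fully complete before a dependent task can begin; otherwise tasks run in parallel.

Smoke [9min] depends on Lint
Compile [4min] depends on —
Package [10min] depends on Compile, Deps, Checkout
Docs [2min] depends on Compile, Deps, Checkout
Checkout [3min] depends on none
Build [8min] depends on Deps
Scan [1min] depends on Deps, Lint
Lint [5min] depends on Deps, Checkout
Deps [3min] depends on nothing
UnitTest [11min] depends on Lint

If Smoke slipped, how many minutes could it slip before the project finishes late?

The longest chain is Checkout→Lint→UnitTest = 3+5+11 = 19; overall finish 19 minutes.
Longest path through Smoke: 17 minutes (earliest finish 17, latest finish 19).
Float = 19 − 17 = 2.

2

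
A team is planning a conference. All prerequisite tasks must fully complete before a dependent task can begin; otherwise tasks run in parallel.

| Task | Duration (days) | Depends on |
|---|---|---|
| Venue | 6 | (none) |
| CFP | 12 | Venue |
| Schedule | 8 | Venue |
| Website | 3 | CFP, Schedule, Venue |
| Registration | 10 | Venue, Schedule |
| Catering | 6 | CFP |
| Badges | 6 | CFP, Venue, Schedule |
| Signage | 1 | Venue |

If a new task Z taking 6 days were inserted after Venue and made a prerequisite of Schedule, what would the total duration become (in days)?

30

Originally the conference takes 24 days.
With Z inserted, Schedule now waits for max(Venue, Z).
New critical path: Venue→Z→Schedule→Registration = 6+6+8+10 = 30 ⇒ 30 days.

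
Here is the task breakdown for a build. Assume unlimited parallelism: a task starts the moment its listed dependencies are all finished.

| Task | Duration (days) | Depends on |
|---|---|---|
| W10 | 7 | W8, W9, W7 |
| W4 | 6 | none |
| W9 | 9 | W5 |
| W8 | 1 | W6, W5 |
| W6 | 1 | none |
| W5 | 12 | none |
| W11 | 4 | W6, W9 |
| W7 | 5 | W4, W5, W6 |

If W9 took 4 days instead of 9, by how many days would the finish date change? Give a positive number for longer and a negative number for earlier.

-4

Baseline: W5→W9→W10 = 12+9+7 = 28 → 28 days.
Since W9 is critical, the -5 change carries straight to that chain (now 23 days).
The binding chain switches to W5→W7→W10 = 12+5+7 = 24; finish 24 days.
Change in finish: 24 − 28 = -4 days.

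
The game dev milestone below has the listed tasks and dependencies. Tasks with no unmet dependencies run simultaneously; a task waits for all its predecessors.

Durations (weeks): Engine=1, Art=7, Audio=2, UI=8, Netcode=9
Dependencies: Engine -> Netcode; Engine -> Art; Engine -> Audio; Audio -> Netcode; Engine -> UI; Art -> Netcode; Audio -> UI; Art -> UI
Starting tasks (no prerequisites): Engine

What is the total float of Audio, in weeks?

5

The longest chain is Engine→Art→Netcode = 1+7+9 = 17; overall finish 17 weeks.
Audio finishes as early as 3 and must finish by 8.
Slack of Audio = 6 − 1 = 5 weeks.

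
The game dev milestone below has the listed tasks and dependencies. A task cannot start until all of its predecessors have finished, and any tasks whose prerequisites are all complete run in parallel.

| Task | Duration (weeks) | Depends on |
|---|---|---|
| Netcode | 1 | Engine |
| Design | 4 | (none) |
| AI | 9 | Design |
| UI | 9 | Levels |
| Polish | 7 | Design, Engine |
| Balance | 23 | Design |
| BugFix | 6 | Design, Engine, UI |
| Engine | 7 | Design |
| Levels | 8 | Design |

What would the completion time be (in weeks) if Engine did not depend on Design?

Before: longest chain Design→Levels→UI→BugFix = 4+8+9+6 = 27, finish 27.
Without Design→Engine, Engine's earliest start moves from 4 to 0.
New critical path: Design→Levels→UI→BugFix = 4+8+9+6 = 27 ⇒ 27 weeks.

27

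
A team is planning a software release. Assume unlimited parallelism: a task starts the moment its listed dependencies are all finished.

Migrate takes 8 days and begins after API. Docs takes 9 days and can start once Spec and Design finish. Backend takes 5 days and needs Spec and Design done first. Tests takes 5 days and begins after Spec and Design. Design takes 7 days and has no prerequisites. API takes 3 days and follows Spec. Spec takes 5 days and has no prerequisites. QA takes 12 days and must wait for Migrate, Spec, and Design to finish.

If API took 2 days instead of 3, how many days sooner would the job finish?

1

As given, the longest chain is Spec→API→Migrate→QA = 5+3+8+12 = 28, so the finish is 28 days.
Since API is critical, the -1 change carries straight to that chain (now 27 days).
The critical path is still Spec→API→Migrate→QA; finish is now 27 days.
Change in finish: 27 − 28 = -1 days.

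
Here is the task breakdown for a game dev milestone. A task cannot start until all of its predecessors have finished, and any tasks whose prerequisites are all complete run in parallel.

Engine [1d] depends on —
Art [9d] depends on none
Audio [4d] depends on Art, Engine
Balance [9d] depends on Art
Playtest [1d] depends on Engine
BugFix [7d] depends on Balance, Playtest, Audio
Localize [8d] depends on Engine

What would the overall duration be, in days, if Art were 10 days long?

The binding path is Art→Balance→BugFix = 9+9+7 = 25; finish at 25 days.
Since Art is critical, the +1 change carries straight to that chain (now 26 days).
That remains the longest chain; total 26 days.

26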